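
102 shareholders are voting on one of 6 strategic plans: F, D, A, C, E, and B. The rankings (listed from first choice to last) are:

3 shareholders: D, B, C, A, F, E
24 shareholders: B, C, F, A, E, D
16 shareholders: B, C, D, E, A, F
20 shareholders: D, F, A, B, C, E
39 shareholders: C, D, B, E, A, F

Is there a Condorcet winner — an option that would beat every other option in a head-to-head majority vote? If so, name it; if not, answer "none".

none

Checking pairwise contests:
D beats F 78–24.
C beats D 79–23.
D beats A 78–24.
B beats C 63–39.
D beats E 78–24.
D beats B 62–40.
Every option loses at least one head-to-head, so there is no Condorcet winner.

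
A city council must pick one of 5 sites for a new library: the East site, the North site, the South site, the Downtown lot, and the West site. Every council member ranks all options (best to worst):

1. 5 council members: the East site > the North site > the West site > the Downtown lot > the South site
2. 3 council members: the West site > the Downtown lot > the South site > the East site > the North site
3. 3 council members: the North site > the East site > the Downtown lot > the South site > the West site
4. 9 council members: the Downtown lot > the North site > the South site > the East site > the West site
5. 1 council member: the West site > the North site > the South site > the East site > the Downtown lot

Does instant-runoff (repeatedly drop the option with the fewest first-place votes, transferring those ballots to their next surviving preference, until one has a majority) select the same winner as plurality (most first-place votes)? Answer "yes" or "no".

yes

Instant-runoff — R1 the East site 5, the North site 3, the South site 0, the Downtown lot 9, the West site 4 (the South site out); R2 the East site 5, the North site 3, the Downtown lot 9, the West site 4 (the North site out); R3 the East site 8, the Downtown lot 9, the West site 4 (the West site out); R4 the East site 9, the Downtown lot 12 (the Downtown lot winner). Winner: the Downtown lot.
Plurality — first-place votes: the East site 5, the North site 3, the South site 0, the Downtown lot 9, the West site 4. Winner: the Downtown lot.
The two methods agree.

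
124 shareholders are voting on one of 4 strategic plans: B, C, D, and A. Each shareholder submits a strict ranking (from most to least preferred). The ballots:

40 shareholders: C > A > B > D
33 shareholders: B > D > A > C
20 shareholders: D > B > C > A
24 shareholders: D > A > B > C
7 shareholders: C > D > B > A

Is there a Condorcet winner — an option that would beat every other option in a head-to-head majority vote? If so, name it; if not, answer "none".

none

Checking pairwise contests:
A beats B 64–60.
B beats C 77–47.
B beats D 73–51.
C beats A 67–57.
Every option loses at least one head-to-head, so there is no Condorcet winner.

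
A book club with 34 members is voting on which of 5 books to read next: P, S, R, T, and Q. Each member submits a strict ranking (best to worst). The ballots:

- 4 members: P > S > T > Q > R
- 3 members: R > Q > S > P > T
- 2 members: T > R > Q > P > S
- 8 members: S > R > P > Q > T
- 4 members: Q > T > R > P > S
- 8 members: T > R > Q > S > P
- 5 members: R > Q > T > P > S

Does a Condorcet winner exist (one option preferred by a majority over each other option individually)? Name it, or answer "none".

Checking pairwise contests:
S beats P 19–15.
R beats S 22–12.
T beats R 18–16.
Q beats T 20–14.
R beats Q 26–8.
Every option loses at least one head-to-head, so there is no Condorcet winner.

none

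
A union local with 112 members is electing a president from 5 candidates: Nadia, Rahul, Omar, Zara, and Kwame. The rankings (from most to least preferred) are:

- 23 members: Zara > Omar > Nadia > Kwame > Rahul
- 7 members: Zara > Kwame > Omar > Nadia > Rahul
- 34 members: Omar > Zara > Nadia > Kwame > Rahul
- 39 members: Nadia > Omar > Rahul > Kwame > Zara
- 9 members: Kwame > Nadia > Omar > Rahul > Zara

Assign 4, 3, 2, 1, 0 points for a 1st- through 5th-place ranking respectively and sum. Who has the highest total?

Nadia: 23·2 + 7·1 + 34·2 + 39·4 + 9·3 = 304
Rahul: 23·0 + 7·0 + 34·0 + 39·2 + 9·1 = 87
Omar: 23·3 + 7·2 + 34·4 + 39·3 + 9·2 = 354
Zara: 23·4 + 7·4 + 34·3 + 39·0 + 9·0 = 222
Kwame: 23·1 + 7·3 + 34·1 + 39·1 + 9·4 = 153
Omar has the highest Borda score (354).

Omar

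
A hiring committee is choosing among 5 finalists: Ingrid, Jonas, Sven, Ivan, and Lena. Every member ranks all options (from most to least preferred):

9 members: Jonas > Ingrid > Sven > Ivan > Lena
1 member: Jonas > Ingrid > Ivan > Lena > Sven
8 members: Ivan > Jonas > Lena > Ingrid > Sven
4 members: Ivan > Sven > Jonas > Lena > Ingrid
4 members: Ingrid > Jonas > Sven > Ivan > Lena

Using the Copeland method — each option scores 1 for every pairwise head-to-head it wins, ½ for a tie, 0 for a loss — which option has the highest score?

Ingrid: beats Sven, Ivan, and Lena; loses to Jonas → score 3.
Jonas: beats Ingrid, Sven, Ivan, and Lena → score 4.
Sven: beats Lena; ties Ivan; loses to Ingrid and Jonas → score 1.5.
Ivan: beats Lena; ties Sven; loses to Ingrid and Jonas → score 1.5.
Lena: loses to Ingrid, Jonas, Sven, and Ivan → score 0.
Jonas has the best pairwise record.

Jonas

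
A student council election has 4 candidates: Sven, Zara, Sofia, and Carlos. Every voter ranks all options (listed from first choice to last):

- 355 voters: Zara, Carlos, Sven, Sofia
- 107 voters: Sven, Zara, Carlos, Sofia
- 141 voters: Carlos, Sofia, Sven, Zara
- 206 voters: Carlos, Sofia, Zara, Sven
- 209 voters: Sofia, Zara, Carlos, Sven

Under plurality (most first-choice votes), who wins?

First-place votes: Sven 107, Zara 355, Sofia 209, Carlos 347.
Zara has the most first-place votes.

Zara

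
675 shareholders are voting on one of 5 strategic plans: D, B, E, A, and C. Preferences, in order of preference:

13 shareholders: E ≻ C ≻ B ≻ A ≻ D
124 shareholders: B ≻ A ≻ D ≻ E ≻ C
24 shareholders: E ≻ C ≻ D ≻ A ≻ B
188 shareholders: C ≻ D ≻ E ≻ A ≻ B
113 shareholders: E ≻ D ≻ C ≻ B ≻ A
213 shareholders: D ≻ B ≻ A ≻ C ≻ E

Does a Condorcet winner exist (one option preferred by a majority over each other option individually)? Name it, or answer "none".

D vs B: 538–137 for D.
D vs E: 525–150 for D.
D vs A: 538–137 for D.
D vs C: 450–225 for D.
D beats every other option head-to-head.

D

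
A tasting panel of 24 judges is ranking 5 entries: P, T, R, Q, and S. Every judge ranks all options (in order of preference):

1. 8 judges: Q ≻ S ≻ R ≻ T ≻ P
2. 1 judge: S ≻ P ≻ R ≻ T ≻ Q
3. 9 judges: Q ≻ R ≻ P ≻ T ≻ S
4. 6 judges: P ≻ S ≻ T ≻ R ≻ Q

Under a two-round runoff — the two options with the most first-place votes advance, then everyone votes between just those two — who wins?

Q

Round 1 first-place votes: P 6, T 0, R 0, Q 17, S 1.
Q and P advance.
Runoff: Q is preferred to P by 17 voters; P by 7.
Q wins the runoff.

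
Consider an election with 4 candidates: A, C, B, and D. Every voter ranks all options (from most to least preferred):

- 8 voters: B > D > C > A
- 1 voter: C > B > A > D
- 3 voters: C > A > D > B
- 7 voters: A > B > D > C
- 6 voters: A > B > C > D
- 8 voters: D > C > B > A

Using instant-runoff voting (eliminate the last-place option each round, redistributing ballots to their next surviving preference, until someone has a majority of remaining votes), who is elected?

Round 1: A 13, C 4, B 8, D 8. Eliminate C.
Round 2: A 16, B 9, D 8. Eliminate D.
Round 3: A 16, B 17. B has a majority.

B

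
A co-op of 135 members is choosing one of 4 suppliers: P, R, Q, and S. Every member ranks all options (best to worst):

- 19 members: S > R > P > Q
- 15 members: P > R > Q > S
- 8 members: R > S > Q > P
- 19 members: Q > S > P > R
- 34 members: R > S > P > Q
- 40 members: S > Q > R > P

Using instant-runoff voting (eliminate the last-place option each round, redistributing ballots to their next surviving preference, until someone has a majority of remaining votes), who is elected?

S

Round 1: P 15, R 42, Q 19, S 59. Eliminate P.
Round 2: R 57, Q 19, S 59. Eliminate Q.
Round 3: R 57, S 78. S has a majority.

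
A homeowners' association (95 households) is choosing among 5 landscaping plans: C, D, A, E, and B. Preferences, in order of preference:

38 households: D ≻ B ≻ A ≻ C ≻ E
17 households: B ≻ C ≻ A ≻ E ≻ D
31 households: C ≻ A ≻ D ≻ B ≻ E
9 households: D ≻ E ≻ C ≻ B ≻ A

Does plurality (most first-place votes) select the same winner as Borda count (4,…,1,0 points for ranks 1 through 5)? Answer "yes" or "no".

Plurality — first-place votes: C 31, D 47, A 0, E 0, B 17. Winner: D.
Borda — scores: C 231, D 250, A 203, E 44, B 222. Winner: D.
The two methods agree.

yes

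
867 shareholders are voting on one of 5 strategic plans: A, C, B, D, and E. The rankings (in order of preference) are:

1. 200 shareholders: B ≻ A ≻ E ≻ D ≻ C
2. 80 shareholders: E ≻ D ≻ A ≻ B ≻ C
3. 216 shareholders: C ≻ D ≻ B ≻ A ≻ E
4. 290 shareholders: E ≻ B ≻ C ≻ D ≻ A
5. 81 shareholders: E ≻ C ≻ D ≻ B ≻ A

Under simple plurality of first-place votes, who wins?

First-place votes: A 0, C 216, B 200, D 0, E 451.
E has the most first-place votes.

E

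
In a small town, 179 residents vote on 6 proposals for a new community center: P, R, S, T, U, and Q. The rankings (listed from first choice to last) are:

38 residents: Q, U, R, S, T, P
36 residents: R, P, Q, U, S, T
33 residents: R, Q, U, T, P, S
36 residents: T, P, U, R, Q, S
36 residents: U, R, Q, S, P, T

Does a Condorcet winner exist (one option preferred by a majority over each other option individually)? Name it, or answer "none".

none

Checking pairwise contests:
R beats P 143–36.
U beats R 110–69.
P beats S 105–74.
R beats T 143–36.
Q beats U 107–72.
R beats Q 141–38.
Every option loses at least one head-to-head, so there is no Condorcet winner.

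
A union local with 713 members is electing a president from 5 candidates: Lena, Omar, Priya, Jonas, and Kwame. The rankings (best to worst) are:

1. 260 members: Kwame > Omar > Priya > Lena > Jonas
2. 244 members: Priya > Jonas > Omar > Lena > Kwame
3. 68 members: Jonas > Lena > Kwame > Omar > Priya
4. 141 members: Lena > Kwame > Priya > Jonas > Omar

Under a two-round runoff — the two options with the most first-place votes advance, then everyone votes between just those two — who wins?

Kwame

Round 1 first-place votes: Lena 141, Omar 0, Priya 244, Jonas 68, Kwame 260.
Kwame and Priya advance.
Runoff: Kwame is preferred to Priya by 469 voters; Priya by 244.
Kwame wins the runoff.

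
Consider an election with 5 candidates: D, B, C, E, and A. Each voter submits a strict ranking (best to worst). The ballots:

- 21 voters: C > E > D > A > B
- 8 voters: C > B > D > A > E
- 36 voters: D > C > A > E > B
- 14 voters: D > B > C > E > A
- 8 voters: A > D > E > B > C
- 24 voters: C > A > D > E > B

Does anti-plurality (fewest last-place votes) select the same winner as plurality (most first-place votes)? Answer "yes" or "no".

Anti-plurality — last-place votes: D 0, B 81, C 8, E 8, A 14. Winner: D.
Plurality — first-place votes: D 50, B 0, C 53, E 0, A 8. Winner: C.
The two methods disagree.

no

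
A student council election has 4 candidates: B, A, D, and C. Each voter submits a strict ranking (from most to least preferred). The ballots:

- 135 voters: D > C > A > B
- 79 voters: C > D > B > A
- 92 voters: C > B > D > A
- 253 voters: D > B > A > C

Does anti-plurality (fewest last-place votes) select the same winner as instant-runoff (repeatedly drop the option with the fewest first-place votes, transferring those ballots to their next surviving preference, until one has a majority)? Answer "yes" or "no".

yes

Anti-plurality — last-place votes: B 135, A 171, D 0, C 253. Winner: D.
Instant-runoff — R1 B 0, A 0, D 388, C 171 (D winner). Winner: D.
The two methods agree.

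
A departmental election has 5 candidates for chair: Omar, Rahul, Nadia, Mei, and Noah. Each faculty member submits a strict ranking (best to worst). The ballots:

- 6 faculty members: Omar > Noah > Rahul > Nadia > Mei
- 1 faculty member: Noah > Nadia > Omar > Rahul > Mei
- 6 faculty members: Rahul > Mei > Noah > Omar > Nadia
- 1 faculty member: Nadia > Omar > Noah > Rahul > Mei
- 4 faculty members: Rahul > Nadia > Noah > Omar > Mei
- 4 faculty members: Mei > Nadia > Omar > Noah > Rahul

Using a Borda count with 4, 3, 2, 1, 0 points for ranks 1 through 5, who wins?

Omar: 6·4 + 1·2 + 6·1 + 1·3 + 4·1 + 4·2 = 47
Rahul: 6·2 + 1·1 + 6·4 + 1·1 + 4·4 + 4·0 = 54
Nadia: 6·1 + 1·3 + 6·0 + 1·4 + 4·3 + 4·3 = 37
Mei: 6·0 + 1·0 + 6·3 + 1·0 + 4·0 + 4·4 = 34
Noah: 6·3 + 1·4 + 6·2 + 1·2 + 4·2 + 4·1 = 48
Rahul has the highest Borda score (54).

Rahul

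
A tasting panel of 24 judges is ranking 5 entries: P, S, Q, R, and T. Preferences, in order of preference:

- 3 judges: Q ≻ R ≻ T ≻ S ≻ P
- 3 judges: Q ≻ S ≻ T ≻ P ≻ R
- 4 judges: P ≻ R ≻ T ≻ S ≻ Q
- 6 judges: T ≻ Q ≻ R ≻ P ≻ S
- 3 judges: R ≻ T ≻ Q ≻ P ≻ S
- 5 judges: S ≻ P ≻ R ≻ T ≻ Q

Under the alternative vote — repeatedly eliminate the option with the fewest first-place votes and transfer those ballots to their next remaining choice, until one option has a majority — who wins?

Round 1: P 4, S 5, Q 6, R 3, T 6. Eliminate R.
Round 2: P 4, S 5, Q 6, T 9. Eliminate P.
Round 3: S 5, Q 6, T 13. T has a majority.

T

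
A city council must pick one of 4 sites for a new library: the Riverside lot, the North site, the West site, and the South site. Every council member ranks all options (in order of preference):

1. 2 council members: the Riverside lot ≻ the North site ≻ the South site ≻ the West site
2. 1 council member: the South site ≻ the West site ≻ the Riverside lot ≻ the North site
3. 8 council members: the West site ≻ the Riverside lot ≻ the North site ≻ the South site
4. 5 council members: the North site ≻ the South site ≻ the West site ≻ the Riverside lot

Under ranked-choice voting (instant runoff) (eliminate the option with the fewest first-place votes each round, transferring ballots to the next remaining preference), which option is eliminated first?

Round 1: the Riverside lot 2, the North site 5, the West site 8, the South site 1. Eliminate the South site.

the South site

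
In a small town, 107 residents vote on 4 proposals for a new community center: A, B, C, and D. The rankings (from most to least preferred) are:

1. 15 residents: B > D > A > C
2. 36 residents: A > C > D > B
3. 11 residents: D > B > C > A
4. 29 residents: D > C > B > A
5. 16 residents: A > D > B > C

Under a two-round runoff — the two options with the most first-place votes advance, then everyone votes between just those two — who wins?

D

Round 1 first-place votes: A 52, B 15, C 0, D 40.
A and D advance.
Runoff: A is preferred to D by 52 voters; D by 55.
D wins the runoff.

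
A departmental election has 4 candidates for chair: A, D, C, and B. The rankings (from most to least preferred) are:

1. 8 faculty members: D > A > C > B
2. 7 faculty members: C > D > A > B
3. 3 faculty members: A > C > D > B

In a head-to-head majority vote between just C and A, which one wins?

A

Voters preferring C to A: 7; preferring A to C: 11.
A wins the head-to-head.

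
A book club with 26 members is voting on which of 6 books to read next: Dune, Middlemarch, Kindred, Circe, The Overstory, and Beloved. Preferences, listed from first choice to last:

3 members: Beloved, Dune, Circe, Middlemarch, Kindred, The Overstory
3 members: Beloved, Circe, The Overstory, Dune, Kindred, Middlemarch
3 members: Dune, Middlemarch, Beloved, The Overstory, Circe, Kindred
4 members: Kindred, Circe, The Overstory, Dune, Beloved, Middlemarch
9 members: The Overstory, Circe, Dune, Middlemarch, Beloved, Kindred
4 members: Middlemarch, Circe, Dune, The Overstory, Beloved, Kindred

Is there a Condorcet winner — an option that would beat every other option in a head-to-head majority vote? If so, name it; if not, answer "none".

Circe

Circe vs Dune: 20–6 for Circe.
Circe vs Middlemarch: 19–7 for Circe.
Circe vs Kindred: 22–4 for Circe.
Circe vs The Overstory: 14–12 for Circe.
Circe vs Beloved: 17–9 for Circe.
Circe beats every other option head-to-head.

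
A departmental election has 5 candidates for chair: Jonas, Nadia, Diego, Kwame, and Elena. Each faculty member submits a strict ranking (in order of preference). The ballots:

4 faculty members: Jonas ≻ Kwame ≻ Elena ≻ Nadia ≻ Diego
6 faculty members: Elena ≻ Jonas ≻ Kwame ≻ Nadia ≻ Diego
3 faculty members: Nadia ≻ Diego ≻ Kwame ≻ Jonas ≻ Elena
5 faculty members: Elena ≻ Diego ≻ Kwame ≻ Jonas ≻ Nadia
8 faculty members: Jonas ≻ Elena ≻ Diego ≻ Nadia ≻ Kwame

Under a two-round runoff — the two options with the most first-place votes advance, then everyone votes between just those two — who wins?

Jonas

Round 1 first-place votes: Jonas 12, Nadia 3, Diego 0, Kwame 0, Elena 11.
Jonas and Elena advance.
Runoff: Jonas is preferred to Elena by 15 voters; Elena by 11.
Jonas wins the runoff.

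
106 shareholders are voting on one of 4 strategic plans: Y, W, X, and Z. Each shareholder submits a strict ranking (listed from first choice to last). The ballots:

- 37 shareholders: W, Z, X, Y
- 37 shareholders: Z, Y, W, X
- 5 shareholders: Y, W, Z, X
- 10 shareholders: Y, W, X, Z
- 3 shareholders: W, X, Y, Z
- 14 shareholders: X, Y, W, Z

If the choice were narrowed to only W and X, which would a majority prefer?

Voters preferring W to X: 92; preferring X to W: 14.
W wins the head-to-head.

W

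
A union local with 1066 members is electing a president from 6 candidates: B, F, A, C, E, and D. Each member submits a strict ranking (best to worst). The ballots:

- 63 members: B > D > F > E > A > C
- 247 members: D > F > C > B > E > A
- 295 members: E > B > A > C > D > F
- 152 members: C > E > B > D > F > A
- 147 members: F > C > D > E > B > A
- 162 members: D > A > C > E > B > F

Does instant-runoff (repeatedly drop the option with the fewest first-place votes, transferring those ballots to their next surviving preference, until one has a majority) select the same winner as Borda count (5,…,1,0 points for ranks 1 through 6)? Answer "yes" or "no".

no

Instant-runoff — R1 B 63, F 147, A 0, C 152, E 295, D 409 (A out); R2 B 63, F 147, C 152, E 295, D 409 (B out); R3 F 147, C 152, E 295, D 472 (F out); R4 C 299, E 295, D 472 (E out); R5 C 594, D 472 (C winner). Winner: C.
Borda — scores: B 2754, F 2064, A 1596, C 3165, E 3074, D 3337. Winner: D.
The two methods disagree.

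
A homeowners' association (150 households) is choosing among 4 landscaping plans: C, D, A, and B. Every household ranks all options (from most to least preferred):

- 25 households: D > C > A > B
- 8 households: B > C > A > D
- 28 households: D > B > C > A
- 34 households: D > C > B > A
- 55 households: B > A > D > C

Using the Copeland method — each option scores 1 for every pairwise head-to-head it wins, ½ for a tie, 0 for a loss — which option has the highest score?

C: beats A; loses to D and B → score 1.
D: beats C, A, and B → score 3.
A: loses to C, D, and B → score 0.
B: beats C and A; loses to D → score 2.
D has the best pairwise record.

D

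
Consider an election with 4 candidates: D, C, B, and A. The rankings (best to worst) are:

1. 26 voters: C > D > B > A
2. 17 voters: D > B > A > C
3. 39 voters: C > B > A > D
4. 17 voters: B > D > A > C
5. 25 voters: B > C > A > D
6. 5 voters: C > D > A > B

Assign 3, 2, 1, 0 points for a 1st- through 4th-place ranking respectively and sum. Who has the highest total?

B

D: 26·2 + 17·3 + 39·0 + 17·2 + 25·0 + 5·2 = 147
C: 26·3 + 17·0 + 39·3 + 17·0 + 25·2 + 5·3 = 260
B: 26·1 + 17·2 + 39·2 + 17·3 + 25·3 + 5·0 = 264
A: 26·0 + 17·1 + 39·1 + 17·1 + 25·1 + 5·1 = 103
B has the highest Borda score (264).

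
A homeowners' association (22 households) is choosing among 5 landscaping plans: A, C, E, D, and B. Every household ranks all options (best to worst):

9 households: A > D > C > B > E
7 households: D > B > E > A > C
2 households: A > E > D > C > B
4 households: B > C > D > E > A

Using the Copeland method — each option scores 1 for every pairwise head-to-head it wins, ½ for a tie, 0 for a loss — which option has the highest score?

A: beats C; ties E, D, and B → score 2.5.
C: beats E; ties B; loses to A and D → score 1.5.
E: ties A; loses to C, D, and B → score 0.5.
D: beats C, E, and B; ties A → score 3.5.
B: beats E; ties A and C; loses to D → score 2.
D has the best pairwise record.

D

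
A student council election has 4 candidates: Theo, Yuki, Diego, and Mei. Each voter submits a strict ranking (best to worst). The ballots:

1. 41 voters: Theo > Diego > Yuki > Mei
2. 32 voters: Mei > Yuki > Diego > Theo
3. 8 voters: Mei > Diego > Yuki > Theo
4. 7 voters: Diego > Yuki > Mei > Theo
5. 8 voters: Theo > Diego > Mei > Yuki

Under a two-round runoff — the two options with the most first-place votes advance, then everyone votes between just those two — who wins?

Theo

Round 1 first-place votes: Theo 49, Yuki 0, Diego 7, Mei 40.
Theo and Mei advance.
Runoff: Theo is preferred to Mei by 49 voters; Mei by 47.
Theo wins the runoff.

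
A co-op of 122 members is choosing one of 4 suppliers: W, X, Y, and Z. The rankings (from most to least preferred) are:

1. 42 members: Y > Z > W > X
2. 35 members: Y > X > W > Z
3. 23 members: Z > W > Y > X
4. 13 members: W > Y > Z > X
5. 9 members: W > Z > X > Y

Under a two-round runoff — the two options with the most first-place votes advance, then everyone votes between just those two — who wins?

Round 1 first-place votes: W 22, X 0, Y 77, Z 23.
Y and Z advance.
Runoff: Y is preferred to Z by 90 voters; Z by 32.
Y wins the runoff.

Y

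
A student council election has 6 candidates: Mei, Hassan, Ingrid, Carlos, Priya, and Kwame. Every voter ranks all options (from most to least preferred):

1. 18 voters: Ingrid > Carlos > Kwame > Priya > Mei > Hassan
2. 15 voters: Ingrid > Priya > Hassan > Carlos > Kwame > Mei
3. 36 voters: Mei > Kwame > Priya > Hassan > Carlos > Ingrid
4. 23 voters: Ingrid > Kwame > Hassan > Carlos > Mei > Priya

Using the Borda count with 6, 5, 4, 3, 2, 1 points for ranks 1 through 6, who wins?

Mei: 18·2 + 15·1 + 36·6 + 23·2 = 313
Hassan: 18·1 + 15·4 + 36·3 + 23·4 = 278
Ingrid: 18·6 + 15·6 + 36·1 + 23·6 = 372
Carlos: 18·5 + 15·3 + 36·2 + 23·3 = 276
Priya: 18·3 + 15·5 + 36·4 + 23·1 = 296
Kwame: 18·4 + 15·2 + 36·5 + 23·5 = 397
Kwame has the highest Borda score (397).

Kwame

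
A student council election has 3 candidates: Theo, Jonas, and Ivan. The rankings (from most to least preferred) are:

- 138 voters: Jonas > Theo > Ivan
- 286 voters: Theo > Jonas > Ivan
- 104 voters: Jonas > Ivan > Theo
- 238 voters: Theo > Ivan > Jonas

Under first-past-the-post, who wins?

First-place votes: Theo 524, Jonas 242, Ivan 0.
Theo has the most first-place votes.

Theo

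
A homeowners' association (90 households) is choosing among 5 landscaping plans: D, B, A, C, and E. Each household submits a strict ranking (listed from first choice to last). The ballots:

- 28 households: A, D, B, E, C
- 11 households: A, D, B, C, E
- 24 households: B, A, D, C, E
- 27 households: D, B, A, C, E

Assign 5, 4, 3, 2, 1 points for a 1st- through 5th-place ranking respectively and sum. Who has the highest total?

A

D: 28·4 + 11·4 + 24·3 + 27·5 = 363
B: 28·3 + 11·3 + 24·5 + 27·4 = 345
A: 28·5 + 11·5 + 24·4 + 27·3 = 372
C: 28·1 + 11·2 + 24·2 + 27·2 = 152
E: 28·2 + 11·1 + 24·1 + 27·1 = 118
A has the highest Borda score (372).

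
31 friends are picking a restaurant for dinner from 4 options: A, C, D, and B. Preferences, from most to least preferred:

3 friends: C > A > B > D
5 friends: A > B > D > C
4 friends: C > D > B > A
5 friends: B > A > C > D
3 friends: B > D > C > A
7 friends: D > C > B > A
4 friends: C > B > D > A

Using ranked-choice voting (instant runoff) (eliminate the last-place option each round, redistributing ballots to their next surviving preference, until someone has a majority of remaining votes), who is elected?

Round 1: A 5, C 11, D 7, B 8. Eliminate A.
Round 2: C 11, D 7, B 13. Eliminate D.
Round 3: C 18, B 13. C has a majority.

C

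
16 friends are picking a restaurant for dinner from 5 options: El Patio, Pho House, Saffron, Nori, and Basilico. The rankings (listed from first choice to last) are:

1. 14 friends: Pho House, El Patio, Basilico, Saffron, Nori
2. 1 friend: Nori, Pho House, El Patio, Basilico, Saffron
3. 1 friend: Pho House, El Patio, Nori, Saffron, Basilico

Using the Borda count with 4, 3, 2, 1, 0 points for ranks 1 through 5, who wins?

El Patio: 14·3 + 1·2 + 1·3 = 47
Pho House: 14·4 + 1·3 + 1·4 = 63
Saffron: 14·1 + 1·0 + 1·1 = 15
Nori: 14·0 + 1·4 + 1·2 = 6
Basilico: 14·2 + 1·1 + 1·0 = 29
Pho House has the highest Borda score (63).

Pho House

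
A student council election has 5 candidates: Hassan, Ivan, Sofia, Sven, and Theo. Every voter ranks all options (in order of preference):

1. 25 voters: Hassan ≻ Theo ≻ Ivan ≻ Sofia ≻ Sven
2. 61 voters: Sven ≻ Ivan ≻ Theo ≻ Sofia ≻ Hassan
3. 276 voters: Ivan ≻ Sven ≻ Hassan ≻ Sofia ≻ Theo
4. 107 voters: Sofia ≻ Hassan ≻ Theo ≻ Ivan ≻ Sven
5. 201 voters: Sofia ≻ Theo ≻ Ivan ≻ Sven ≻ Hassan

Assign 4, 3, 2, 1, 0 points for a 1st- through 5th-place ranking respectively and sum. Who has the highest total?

Hassan: 25·4 + 61·0 + 276·2 + 107·3 + 201·0 = 973
Ivan: 25·2 + 61·3 + 276·4 + 107·1 + 201·2 = 1846
Sofia: 25·1 + 61·1 + 276·1 + 107·4 + 201·4 = 1594
Sven: 25·0 + 61·4 + 276·3 + 107·0 + 201·1 = 1273
Theo: 25·3 + 61·2 + 276·0 + 107·2 + 201·3 = 1014
Ivan has the highest Borda score (1846).

Ivan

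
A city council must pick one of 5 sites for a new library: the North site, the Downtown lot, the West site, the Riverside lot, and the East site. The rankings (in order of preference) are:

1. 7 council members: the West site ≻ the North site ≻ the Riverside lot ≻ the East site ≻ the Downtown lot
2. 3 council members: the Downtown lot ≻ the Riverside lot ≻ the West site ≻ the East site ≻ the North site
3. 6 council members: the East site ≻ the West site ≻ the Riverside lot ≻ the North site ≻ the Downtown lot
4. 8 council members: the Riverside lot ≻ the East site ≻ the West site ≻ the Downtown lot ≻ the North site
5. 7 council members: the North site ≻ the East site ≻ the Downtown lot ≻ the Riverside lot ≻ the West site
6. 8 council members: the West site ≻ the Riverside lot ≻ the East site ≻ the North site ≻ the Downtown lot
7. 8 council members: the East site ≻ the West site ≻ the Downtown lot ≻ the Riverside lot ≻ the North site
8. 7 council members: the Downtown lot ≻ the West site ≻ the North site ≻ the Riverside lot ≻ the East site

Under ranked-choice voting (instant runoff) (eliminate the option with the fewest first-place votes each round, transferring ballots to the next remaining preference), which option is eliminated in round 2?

the Riverside lot

Round 1: the North site 7, the Downtown lot 10, the West site 15, the Riverside lot 8, the East site 14. Eliminate the North site.
Round 2: the Downtown lot 10, the West site 15, the Riverside lot 8, the East site 21. Eliminate the Riverside lot.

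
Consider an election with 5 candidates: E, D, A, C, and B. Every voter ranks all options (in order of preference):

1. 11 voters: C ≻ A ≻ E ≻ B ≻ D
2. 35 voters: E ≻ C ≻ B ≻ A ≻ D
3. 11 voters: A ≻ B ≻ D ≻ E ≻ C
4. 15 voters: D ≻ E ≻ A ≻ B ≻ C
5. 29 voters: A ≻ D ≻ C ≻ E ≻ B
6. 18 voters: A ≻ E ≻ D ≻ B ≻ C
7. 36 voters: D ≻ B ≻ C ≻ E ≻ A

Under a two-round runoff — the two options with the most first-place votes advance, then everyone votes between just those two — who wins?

A

Round 1 first-place votes: E 35, D 51, A 58, C 11, B 0.
A and D advance.
Runoff: A is preferred to D by 104 voters; D by 51.
A wins the runoff.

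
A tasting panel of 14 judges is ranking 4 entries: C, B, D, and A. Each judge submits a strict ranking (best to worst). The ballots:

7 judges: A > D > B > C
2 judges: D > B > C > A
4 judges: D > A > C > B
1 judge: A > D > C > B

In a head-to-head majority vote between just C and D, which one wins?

D

Voters preferring C to D: 0; preferring D to C: 14.
D wins the head-to-head.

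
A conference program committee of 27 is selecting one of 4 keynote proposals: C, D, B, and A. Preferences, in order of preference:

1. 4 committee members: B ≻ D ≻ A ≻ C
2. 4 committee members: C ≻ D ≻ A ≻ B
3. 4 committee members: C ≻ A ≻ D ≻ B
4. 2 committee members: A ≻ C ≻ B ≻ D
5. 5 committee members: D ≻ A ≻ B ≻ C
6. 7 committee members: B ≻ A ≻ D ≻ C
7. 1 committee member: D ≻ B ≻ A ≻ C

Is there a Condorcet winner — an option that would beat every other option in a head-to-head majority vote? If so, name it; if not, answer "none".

D

D vs C: 17–10 for D.
D vs B: 14–13 for D.
D vs A: 14–13 for D.
D beats every other option head-to-head.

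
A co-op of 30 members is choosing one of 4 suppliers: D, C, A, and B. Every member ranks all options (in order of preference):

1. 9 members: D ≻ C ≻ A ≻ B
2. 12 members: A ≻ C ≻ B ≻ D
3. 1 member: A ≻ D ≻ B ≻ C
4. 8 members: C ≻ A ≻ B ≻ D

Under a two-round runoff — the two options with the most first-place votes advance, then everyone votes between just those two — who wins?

A

Round 1 first-place votes: D 9, C 8, A 13, B 0.
A and D advance.
Runoff: A is preferred to D by 21 voters; D by 9.
A wins the runoff.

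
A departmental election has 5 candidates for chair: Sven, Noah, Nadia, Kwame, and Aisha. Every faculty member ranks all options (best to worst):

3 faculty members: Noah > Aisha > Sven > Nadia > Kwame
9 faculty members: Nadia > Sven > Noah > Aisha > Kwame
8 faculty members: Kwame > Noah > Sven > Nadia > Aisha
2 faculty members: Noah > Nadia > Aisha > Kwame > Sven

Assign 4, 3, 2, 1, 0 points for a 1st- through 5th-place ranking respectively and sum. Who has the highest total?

Noah

Sven: 3·2 + 9·3 + 8·2 + 2·0 = 49
Noah: 3·4 + 9·2 + 8·3 + 2·4 = 62
Nadia: 3·1 + 9·4 + 8·1 + 2·3 = 53
Kwame: 3·0 + 9·0 + 8·4 + 2·1 = 34
Aisha: 3·3 + 9·1 + 8·0 + 2·2 = 22
Noah has the highest Borda score (62).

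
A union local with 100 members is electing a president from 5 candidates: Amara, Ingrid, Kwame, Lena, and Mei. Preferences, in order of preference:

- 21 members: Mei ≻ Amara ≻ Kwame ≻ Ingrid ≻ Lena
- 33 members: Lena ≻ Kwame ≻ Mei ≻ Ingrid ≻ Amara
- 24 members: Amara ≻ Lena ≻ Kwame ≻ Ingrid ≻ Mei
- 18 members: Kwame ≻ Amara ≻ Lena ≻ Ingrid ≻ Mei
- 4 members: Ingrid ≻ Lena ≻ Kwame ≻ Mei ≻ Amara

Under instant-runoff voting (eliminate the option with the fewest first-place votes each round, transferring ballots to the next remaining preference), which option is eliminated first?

Ingrid

Round 1: Amara 24, Ingrid 4, Kwame 18, Lena 33, Mei 21. Eliminate Ingrid.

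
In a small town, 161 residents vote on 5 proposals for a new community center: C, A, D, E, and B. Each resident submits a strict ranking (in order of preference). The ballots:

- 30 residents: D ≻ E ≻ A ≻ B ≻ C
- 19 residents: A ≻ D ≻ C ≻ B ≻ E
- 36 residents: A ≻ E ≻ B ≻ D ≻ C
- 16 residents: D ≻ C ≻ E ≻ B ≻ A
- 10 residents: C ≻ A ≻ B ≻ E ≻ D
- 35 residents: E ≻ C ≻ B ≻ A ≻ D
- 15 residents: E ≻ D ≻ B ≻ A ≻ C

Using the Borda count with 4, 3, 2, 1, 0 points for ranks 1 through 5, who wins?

C: 30·0 + 19·2 + 36·0 + 16·3 + 10·4 + 35·3 + 15·0 = 231
A: 30·2 + 19·4 + 36·4 + 16·0 + 10·3 + 35·1 + 15·1 = 360
D: 30·4 + 19·3 + 36·1 + 16·4 + 10·0 + 35·0 + 15·3 = 322
E: 30·3 + 19·0 + 36·3 + 16·2 + 10·1 + 35·4 + 15·4 = 440
B: 30·1 + 19·1 + 36·2 + 16·1 + 10·2 + 35·2 + 15·2 = 257
E has the highest Borda score (440).

E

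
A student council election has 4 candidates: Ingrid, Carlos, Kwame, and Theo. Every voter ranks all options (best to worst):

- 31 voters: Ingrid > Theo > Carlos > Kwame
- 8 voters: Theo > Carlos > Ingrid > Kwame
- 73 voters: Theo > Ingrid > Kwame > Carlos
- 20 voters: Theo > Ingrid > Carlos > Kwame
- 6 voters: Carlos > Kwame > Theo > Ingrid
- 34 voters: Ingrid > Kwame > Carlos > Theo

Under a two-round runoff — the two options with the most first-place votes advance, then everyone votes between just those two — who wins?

Theo

Round 1 first-place votes: Ingrid 65, Carlos 6, Kwame 0, Theo 101.
Theo and Ingrid advance.
Runoff: Theo is preferred to Ingrid by 107 voters; Ingrid by 65.
Theo wins the runoff.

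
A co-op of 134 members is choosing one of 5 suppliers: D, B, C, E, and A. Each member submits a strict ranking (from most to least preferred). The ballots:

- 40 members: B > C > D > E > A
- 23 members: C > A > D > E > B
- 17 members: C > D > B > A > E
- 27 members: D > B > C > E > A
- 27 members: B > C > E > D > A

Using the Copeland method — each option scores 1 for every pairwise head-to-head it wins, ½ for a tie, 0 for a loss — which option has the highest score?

D: beats E and A; ties B; loses to C → score 2.5.
B: beats C, E, and A; ties D → score 3.5.
C: beats D, E, and A; loses to B → score 3.
E: beats A; loses to D, B, and C → score 1.
A: loses to D, B, C, and E → score 0.
B has the best pairwise record.

B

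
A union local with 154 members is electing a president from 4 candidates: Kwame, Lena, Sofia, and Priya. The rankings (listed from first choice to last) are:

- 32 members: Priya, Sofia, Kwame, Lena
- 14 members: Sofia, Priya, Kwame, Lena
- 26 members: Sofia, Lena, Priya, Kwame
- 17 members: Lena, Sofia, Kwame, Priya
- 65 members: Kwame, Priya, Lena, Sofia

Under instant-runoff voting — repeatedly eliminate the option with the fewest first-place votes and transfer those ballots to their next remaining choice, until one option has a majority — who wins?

Sofia

Round 1: Kwame 65, Lena 17, Sofia 40, Priya 32. Eliminate Lena.
Round 2: Kwame 65, Sofia 57, Priya 32. Eliminate Priya.
Round 3: Kwame 65, Sofia 89. Sofia has a majority.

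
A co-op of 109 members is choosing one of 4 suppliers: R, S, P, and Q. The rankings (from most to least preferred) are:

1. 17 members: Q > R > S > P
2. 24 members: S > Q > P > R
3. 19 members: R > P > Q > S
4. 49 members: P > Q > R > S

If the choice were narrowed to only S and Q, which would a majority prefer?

Voters preferring S to Q: 24; preferring Q to S: 85.
Q wins the head-to-head.

Q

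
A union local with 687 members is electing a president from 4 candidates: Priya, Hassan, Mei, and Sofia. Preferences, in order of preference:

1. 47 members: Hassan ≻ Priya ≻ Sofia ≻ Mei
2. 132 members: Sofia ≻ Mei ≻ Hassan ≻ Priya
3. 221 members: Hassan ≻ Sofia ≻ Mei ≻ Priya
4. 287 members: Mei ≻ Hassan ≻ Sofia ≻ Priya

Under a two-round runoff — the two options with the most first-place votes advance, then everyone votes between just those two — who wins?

Mei

Round 1 first-place votes: Priya 0, Hassan 268, Mei 287, Sofia 132.
Mei and Hassan advance.
Runoff: Mei is preferred to Hassan by 419 voters; Hassan by 268.
Mei wins the runoff.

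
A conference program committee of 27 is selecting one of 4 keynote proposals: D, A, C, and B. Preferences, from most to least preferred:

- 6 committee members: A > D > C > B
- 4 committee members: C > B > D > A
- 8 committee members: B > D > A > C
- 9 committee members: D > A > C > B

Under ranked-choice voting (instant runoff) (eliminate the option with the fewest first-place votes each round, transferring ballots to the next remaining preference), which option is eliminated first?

C

Round 1: D 9, A 6, C 4, B 8. Eliminate C.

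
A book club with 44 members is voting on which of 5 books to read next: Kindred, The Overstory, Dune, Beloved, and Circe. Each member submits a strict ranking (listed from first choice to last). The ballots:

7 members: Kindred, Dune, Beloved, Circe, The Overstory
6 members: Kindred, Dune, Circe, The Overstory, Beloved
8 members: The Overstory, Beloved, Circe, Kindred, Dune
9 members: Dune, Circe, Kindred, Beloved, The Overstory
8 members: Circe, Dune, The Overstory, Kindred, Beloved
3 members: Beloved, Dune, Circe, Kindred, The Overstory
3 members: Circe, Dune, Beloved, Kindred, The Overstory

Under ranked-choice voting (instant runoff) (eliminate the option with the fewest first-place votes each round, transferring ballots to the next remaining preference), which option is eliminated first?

Beloved

Round 1: Kindred 13, The Overstory 8, Dune 9, Beloved 3, Circe 11. Eliminate Beloved.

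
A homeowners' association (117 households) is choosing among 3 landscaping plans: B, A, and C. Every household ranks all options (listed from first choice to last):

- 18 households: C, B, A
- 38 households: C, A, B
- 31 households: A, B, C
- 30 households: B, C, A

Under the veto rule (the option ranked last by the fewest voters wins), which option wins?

C

Last-place votes: B 38, A 48, C 31.
C is ranked last by the fewest voters, so C wins.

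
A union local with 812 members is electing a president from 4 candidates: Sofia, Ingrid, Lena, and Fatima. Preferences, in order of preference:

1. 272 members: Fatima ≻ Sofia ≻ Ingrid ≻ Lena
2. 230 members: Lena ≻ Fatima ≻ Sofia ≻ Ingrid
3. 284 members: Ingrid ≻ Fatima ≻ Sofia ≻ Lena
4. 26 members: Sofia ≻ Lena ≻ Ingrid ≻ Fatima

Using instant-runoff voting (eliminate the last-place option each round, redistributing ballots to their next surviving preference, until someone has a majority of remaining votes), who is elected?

Round 1: Sofia 26, Ingrid 284, Lena 230, Fatima 272. Eliminate Sofia.
Round 2: Ingrid 284, Lena 256, Fatima 272. Eliminate Lena.
Round 3: Ingrid 310, Fatima 502. Fatima has a majority.

Fatima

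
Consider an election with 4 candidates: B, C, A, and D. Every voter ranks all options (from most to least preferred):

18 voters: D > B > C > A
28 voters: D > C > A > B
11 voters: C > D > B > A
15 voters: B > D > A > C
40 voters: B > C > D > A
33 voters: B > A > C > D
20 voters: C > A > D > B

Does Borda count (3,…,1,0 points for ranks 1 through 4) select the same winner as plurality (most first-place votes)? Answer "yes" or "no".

yes

Borda — scores: B 311, C 280, A 149, D 250. Winner: B.
Plurality — first-place votes: B 88, C 31, A 0, D 46. Winner: B.
The two methods agree.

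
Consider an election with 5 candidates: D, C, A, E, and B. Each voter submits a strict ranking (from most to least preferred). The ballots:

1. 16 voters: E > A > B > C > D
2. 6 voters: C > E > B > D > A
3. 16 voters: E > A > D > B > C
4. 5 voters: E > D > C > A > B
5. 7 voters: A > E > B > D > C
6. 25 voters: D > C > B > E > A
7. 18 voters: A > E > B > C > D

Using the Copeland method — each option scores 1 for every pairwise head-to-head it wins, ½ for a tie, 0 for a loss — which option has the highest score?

E

D: beats C; loses to A, E, and B → score 1.
C: loses to D, A, E, and B → score 0.
A: beats D, C, and B; loses to E → score 3.
E: beats D, C, A, and B → score 4.
B: beats D and C; loses to A and E → score 2.
E has the best pairwise record.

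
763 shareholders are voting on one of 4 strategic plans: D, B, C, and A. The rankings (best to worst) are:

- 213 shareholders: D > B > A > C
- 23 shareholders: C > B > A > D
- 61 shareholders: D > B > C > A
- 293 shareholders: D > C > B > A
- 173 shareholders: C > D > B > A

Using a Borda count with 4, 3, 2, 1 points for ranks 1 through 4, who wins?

D: 213·4 + 23·1 + 61·4 + 293·4 + 173·3 = 2810
B: 213·3 + 23·3 + 61·3 + 293·2 + 173·2 = 1823
C: 213·1 + 23·4 + 61·2 + 293·3 + 173·4 = 1998
A: 213·2 + 23·2 + 61·1 + 293·1 + 173·1 = 999
D has the highest Borda score (2810).

D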